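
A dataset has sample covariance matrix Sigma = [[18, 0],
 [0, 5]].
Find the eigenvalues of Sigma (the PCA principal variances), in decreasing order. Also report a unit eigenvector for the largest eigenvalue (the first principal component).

Step 1 — characteristic polynomial of 2×2 Sigma:
  det(Sigma - λI) = λ² - trace · λ + det = 0.
  trace = 18 + 5 = 23, det = 18·5 - (0)² = 90.
Step 2 — discriminant:
  Δ = trace² - 4·det = 529 - 360 = 169.
Step 3 — eigenvalues:
  λ = (trace ± √Δ)/2 = (23 ± 13)/2,
  λ_1 = 18,  λ_2 = 5.

Step 4 — unit eigenvector for λ_1: Sigma is diagonal, so its eigenvectors are the coordinate axes. λ_1 = 18 is the diagonal entry on the first coordinate axis, hence
  v_1 = (1, 0) (||v_1|| = 1).

λ_1 = 18,  λ_2 = 5;  v_1 ≈ (1, 0)


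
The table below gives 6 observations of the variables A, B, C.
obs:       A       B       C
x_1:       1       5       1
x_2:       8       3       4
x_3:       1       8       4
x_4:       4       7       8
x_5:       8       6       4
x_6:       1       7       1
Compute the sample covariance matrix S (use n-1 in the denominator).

Step 1 — column means:
  mean(A) = (1 + 8 + 1 + 4 + 8 + 1) / 6 = 23/6 = 3.8333
  mean(B) = (5 + 3 + 8 + 7 + 6 + 7) / 6 = 36/6 = 6
  mean(C) = (1 + 4 + 4 + 8 + 4 + 1) / 6 = 22/6 = 3.6667

Step 2 — sample covariance S[i,j] = (1/(n-1)) · Σ_k (x_{k,i} - mean_i) · (x_{k,j} - mean_j), with n-1 = 5.
  S[A,A] = ((-2.8333)·(-2.8333) + (4.1667)·(4.1667) + (-2.8333)·(-2.8333) + (0.1667)·(0.1667) + (4.1667)·(4.1667) + (-2.8333)·(-2.8333)) / 5 = 58.8333/5 = 11.7667
  S[A,B] = ((-2.8333)·(-1) + (4.1667)·(-3) + (-2.8333)·(2) + (0.1667)·(1) + (4.1667)·(0) + (-2.8333)·(1)) / 5 = -18/5 = -3.6
  S[A,C] = ((-2.8333)·(-2.6667) + (4.1667)·(0.3333) + (-2.8333)·(0.3333) + (0.1667)·(4.3333) + (4.1667)·(0.3333) + (-2.8333)·(-2.6667)) / 5 = 17.6667/5 = 3.5333
  S[B,B] = ((-1)·(-1) + (-3)·(-3) + (2)·(2) + (1)·(1) + (0)·(0) + (1)·(1)) / 5 = 16/5 = 3.2
  S[B,C] = ((-1)·(-2.6667) + (-3)·(0.3333) + (2)·(0.3333) + (1)·(4.3333) + (0)·(0.3333) + (1)·(-2.6667)) / 5 = 4/5 = 0.8
  S[C,C] = ((-2.6667)·(-2.6667) + (0.3333)·(0.3333) + (0.3333)·(0.3333) + (4.3333)·(4.3333) + (0.3333)·(0.3333) + (-2.6667)·(-2.6667)) / 5 = 33.3333/5 = 6.6667

S is symmetric (S[j,i] = S[i,j]). Assembling:

S = [[11.7667, -3.6, 3.5333],
 [-3.6, 3.2, 0.8],
 [3.5333, 0.8, 6.6667]]


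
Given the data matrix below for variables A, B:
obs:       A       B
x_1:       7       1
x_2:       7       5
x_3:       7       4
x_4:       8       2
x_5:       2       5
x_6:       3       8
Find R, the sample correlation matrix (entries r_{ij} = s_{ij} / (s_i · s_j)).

Step 1 — column means:
  mean(A) = (7 + 7 + 7 + 8 + 2 + 3) / 6 = 34/6 = 5.6667
  mean(B) = (1 + 5 + 4 + 2 + 5 + 8) / 6 = 25/6 = 4.1667

Step 2 — sample variances and covariances s[i,j] = (1/(n-1)) · Σ_k (x_{k,i} - mean_i) · (x_{k,j} - mean_j), with n-1 = 5:
  s[A,A] = ((1.3333)·(1.3333) + (1.3333)·(1.3333) + (1.3333)·(1.3333) + (2.3333)·(2.3333) + (-3.6667)·(-3.6667) + (-2.6667)·(-2.6667)) / 5 = 31.3333/5 = 6.2667
  s[A,B] = ((1.3333)·(-3.1667) + (1.3333)·(0.8333) + (1.3333)·(-0.1667) + (2.3333)·(-2.1667) + (-3.6667)·(0.8333) + (-2.6667)·(3.8333)) / 5 = -21.6667/5 = -4.3333
  s[B,B] = ((-3.1667)·(-3.1667) + (0.8333)·(0.8333) + (-0.1667)·(-0.1667) + (-2.1667)·(-2.1667) + (0.8333)·(0.8333) + (3.8333)·(3.8333)) / 5 = 30.8333/5 = 6.1667
  Sample standard deviations s_i = √(s[i,i]):
  s(A) = √(6.2667) = 2.5033
  s(B) = √(6.1667) = 2.4833

Step 3 — r_{ij} = s_{ij} / (s_i · s_j):
  r[A,A] = 1 (diagonal).
  r[A,B] = -4.3333 / (2.5033 · 2.4833) = -4.3333 / 6.2165 = -0.6971
  r[B,B] = 1 (diagonal).

R is symmetric with unit diagonal. Assembling:

R = [[1, -0.6971],
 [-0.6971, 1]]


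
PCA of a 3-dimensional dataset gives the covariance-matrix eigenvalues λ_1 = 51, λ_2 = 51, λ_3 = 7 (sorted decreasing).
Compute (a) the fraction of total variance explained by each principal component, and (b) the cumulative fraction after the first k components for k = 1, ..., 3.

Step 1 — total variance = trace(Sigma) = Σ λ_i = 51 + 51 + 7 = 109.

Step 2 — fraction explained by component i = λ_i / Σ λ:
  PC1: 51/109 = 0.4679
  PC2: 51/109 = 0.4679
  PC3: 7/109 = 0.0642

Step 3 — cumulative fraction after k components = (λ_1 + ... + λ_k) / Σ λ:
  k = 1: 51/109 = 0.4679
  k = 2: (51 + 51)/109 = 102/109 = 0.9358
  k = 3: (51 + 51 + 7)/109 = 109/109 = 1

Summary (fraction, with percent):

explained: PC1 0.4679 (46.79%), PC2 0.4679 (46.79%), PC3 0.0642 (6.42%);  cumulative: 0.4679, 0.9358, 1


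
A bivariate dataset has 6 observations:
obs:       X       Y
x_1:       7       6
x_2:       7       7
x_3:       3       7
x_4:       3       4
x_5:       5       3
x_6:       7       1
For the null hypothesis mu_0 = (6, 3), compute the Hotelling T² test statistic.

Step 1 — sample mean vector:
  mean(X) = (7 + 7 + 3 + 3 + 5 + 7) / 6 = 32/6 = 5.3333
  mean(Y) = (6 + 7 + 7 + 4 + 3 + 1) / 6 = 28/6 = 4.6667
  x̄ = (5.3333, 4.6667),  deviation x̄ - mu_0 = (5.3333, 4.6667) - (6, 3) = (-0.6667, 1.6667).

Step 2 — sample covariance matrix, S[i,j] = (1/(n-1)) · Σ_k (x_{k,i} - mean_i) · (x_{k,j} - mean_j), divisor n-1 = 5:
  S[X,X] = ((1.6667)·(1.6667) + (1.6667)·(1.6667) + (-2.3333)·(-2.3333) + (-2.3333)·(-2.3333) + (-0.3333)·(-0.3333) + (1.6667)·(1.6667)) / 5 = 19.3333/5 = 3.8667
  S[X,Y] = ((1.6667)·(1.3333) + (1.6667)·(2.3333) + (-2.3333)·(2.3333) + (-2.3333)·(-0.6667) + (-0.3333)·(-1.6667) + (1.6667)·(-3.6667)) / 5 = -3.3333/5 = -0.6667
  S[Y,Y] = ((1.3333)·(1.3333) + (2.3333)·(2.3333) + (2.3333)·(2.3333) + (-0.6667)·(-0.6667) + (-1.6667)·(-1.6667) + (-3.6667)·(-3.6667)) / 5 = 29.3333/5 = 5.8667
  S = [[3.8667, -0.6667],
 [-0.6667, 5.8667]].

Step 3 — invert S. det(S) = 3.8667·5.8667 - (-0.6667)² = 22.24.
  S^{-1} = (1/det) · [[d, -b], [-b, a]] = [[0.2638, 0.03],
 [0.03, 0.1739]].

Step 4 — quadratic form (x̄ - mu_0)^T · S^{-1} · (x̄ - mu_0):
  S^{-1} · (x̄ - mu_0) = (-0.1259, 0.2698),
  (x̄ - mu_0)^T · [...] = (-0.6667)·(-0.1259) + (1.6667)·(0.2698) = 0.5336.

Step 5 — scale by n: T² = 6 · 0.5336 = 3.2014.

T² ≈ 3.2014


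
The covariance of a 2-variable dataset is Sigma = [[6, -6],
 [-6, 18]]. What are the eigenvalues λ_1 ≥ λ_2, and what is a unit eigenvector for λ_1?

Step 1 — characteristic polynomial of 2×2 Sigma:
  det(Sigma - λI) = λ² - trace · λ + det = 0.
  trace = 6 + 18 = 24, det = 6·18 - (-6)² = 72.
Step 2 — discriminant:
  Δ = trace² - 4·det = 576 - 288 = 288.
Step 3 — eigenvalues:
  λ = (trace ± √Δ)/2 = (24 ± 16.9706)/2,
  λ_1 = 20.4853,  λ_2 = 3.5147.

Step 4 — unit eigenvector for λ_1: solve (Sigma - λ_1 I)v = 0. First row:
  (6 - 20.4853)·v_x + (-6)·v_y = 0, i.e. (-14.4853)·v_x + (-6)·v_y = 0,
  so v ∝ (b, λ_1 - a) = (-6, 14.4853); multiply by -1 so the first entry is positive: u = (6, -14.4853).
  ||u|| = √((6)² + (-14.4853)²) = √(245.8234) ≈ 15.6788,
  v_1 = u/||u|| ≈ (0.3827, -0.9239) (||v_1|| = 1).

λ_1 = 20.4853,  λ_2 = 3.5147;  v_1 ≈ (0.3827, -0.9239)


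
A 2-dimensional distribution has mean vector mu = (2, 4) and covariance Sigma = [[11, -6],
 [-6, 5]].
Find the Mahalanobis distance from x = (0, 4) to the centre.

Step 1 — centre the observation: (x - mu) = (-2, 0).

Step 2 — invert Sigma. det(Sigma) = 11·5 - (-6)² = 19.
  Sigma^{-1} = (1/det) · [[d, -b], [-b, a]] = [[0.2632, 0.3158],
 [0.3158, 0.5789]].

Step 3 — form the quadratic (x - mu)^T · Sigma^{-1} · (x - mu):
  Sigma^{-1} · (x - mu) = (-0.5263, -0.6316).
  (x - mu)^T · [Sigma^{-1} · (x - mu)] = (-2)·(-0.5263) + (0)·(-0.6316) = 1.0526.

Step 4 — take square root: d = √(1.0526) ≈ 1.026.

d(x, mu) = √(1.0526) ≈ 1.026


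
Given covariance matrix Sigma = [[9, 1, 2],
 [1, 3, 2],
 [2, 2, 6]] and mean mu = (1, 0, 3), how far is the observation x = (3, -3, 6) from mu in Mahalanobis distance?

Step 1 — centre the observation: (x - mu) = (2, -3, 3).

Step 2 — invert Sigma (cofactor / det for 3×3, or solve directly):
  Sigma^{-1} = [[0.1207, -0.0172, -0.0345],
 [-0.0172, 0.431, -0.1379],
 [-0.0345, -0.1379, 0.2241]].

Step 3 — form the quadratic (x - mu)^T · Sigma^{-1} · (x - mu):
  Sigma^{-1} · (x - mu) = (0.1897, -1.7414, 1.0172).
  (x - mu)^T · [Sigma^{-1} · (x - mu)] = (2)·(0.1897) + (-3)·(-1.7414) + (3)·(1.0172) = 8.6552.

Step 4 — take square root: d = √(8.6552) ≈ 2.942.

d(x, mu) = √(8.6552) ≈ 2.942


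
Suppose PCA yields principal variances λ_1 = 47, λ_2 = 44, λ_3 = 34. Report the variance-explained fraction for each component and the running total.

Step 1 — total variance = trace(Sigma) = Σ λ_i = 47 + 44 + 34 = 125.

Step 2 — fraction explained by component i = λ_i / Σ λ:
  PC1: 47/125 = 0.376
  PC2: 44/125 = 0.352
  PC3: 34/125 = 0.272

Step 3 — cumulative fraction after k components = (λ_1 + ... + λ_k) / Σ λ:
  k = 1: 47/125 = 0.376
  k = 2: (47 + 44)/125 = 91/125 = 0.728
  k = 3: (47 + 44 + 34)/125 = 125/125 = 1

Summary (fraction, with percent):

explained: PC1 0.376 (37.6%), PC2 0.352 (35.2%), PC3 0.272 (27.2%);  cumulative: 0.376, 0.728, 1


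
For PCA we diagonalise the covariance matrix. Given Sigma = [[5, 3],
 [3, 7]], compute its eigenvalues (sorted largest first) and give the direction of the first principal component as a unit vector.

Step 1 — characteristic polynomial of 2×2 Sigma:
  det(Sigma - λI) = λ² - trace · λ + det = 0.
  trace = 5 + 7 = 12, det = 5·7 - (3)² = 26.
Step 2 — discriminant:
  Δ = trace² - 4·det = 144 - 104 = 40.
Step 3 — eigenvalues:
  λ = (trace ± √Δ)/2 = (12 ± 6.3246)/2,
  λ_1 = 9.1623,  λ_2 = 2.8377.

Step 4 — unit eigenvector for λ_1: solve (Sigma - λ_1 I)v = 0. First row:
  (5 - 9.1623)·v_x + (3)·v_y = 0, i.e. (-4.1623)·v_x + (3)·v_y = 0,
  so v ∝ (b, λ_1 - a) = (3, 4.1623) = u.
  ||u|| = √((3)² + (4.1623)²) = √(26.3246) ≈ 5.1307,
  v_1 = u/||u|| ≈ (0.5847, 0.8112) (||v_1|| = 1).

λ_1 = 9.1623,  λ_2 = 2.8377;  v_1 ≈ (0.5847, 0.8112)


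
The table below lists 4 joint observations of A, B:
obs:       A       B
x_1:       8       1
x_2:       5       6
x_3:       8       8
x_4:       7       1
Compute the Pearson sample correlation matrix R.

Step 1 — column means:
  mean(A) = (8 + 5 + 8 + 7) / 4 = 28/4 = 7
  mean(B) = (1 + 6 + 8 + 1) / 4 = 16/4 = 4

Step 2 — sample variances and covariances s[i,j] = (1/(n-1)) · Σ_k (x_{k,i} - mean_i) · (x_{k,j} - mean_j), with n-1 = 3:
  s[A,A] = ((1)·(1) + (-2)·(-2) + (1)·(1) + (0)·(0)) / 3 = 6/3 = 2
  s[A,B] = ((1)·(-3) + (-2)·(2) + (1)·(4) + (0)·(-3)) / 3 = -3/3 = -1
  s[B,B] = ((-3)·(-3) + (2)·(2) + (4)·(4) + (-3)·(-3)) / 3 = 38/3 = 12.6667
  Sample standard deviations s_i = √(s[i,i]):
  s(A) = √(2) = 1.4142
  s(B) = √(12.6667) = 3.559

Step 3 — r_{ij} = s_{ij} / (s_i · s_j):
  r[A,A] = 1 (diagonal).
  r[A,B] = -1 / (1.4142 · 3.559) = -1 / 5.0332 = -0.1987
  r[B,B] = 1 (diagonal).

R is symmetric with unit diagonal. Assembling:

R = [[1, -0.1987],
 [-0.1987, 1]]


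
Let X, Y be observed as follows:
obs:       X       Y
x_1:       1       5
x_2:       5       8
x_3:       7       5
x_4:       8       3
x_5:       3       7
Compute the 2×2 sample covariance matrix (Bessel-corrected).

Step 1 — column means:
  mean(X) = (1 + 5 + 7 + 8 + 3) / 5 = 24/5 = 4.8
  mean(Y) = (5 + 8 + 5 + 3 + 7) / 5 = 28/5 = 5.6

Step 2 — sample covariance S[i,j] = (1/(n-1)) · Σ_k (x_{k,i} - mean_i) · (x_{k,j} - mean_j), with n-1 = 4.
  S[X,X] = ((-3.8)·(-3.8) + (0.2)·(0.2) + (2.2)·(2.2) + (3.2)·(3.2) + (-1.8)·(-1.8)) / 4 = 32.8/4 = 8.2
  S[X,Y] = ((-3.8)·(-0.6) + (0.2)·(2.4) + (2.2)·(-0.6) + (3.2)·(-2.6) + (-1.8)·(1.4)) / 4 = -9.4/4 = -2.35
  S[Y,Y] = ((-0.6)·(-0.6) + (2.4)·(2.4) + (-0.6)·(-0.6) + (-2.6)·(-2.6) + (1.4)·(1.4)) / 4 = 15.2/4 = 3.8

S is symmetric (S[j,i] = S[i,j]). Assembling:

S = [[8.2, -2.35],
 [-2.35, 3.8]]


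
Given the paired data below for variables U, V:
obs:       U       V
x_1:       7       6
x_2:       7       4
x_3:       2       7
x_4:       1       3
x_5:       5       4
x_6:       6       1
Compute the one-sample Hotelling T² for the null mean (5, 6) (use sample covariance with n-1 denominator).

Step 1 — sample mean vector:
  mean(U) = (7 + 7 + 2 + 1 + 5 + 6) / 6 = 28/6 = 4.6667
  mean(V) = (6 + 4 + 7 + 3 + 4 + 1) / 6 = 25/6 = 4.1667
  x̄ = (4.6667, 4.1667),  deviation x̄ - mu_0 = (4.6667, 4.1667) - (5, 6) = (-0.3333, -1.8333).

Step 2 — sample covariance matrix, S[i,j] = (1/(n-1)) · Σ_k (x_{k,i} - mean_i) · (x_{k,j} - mean_j), divisor n-1 = 5:
  S[U,U] = ((2.3333)·(2.3333) + (2.3333)·(2.3333) + (-2.6667)·(-2.6667) + (-3.6667)·(-3.6667) + (0.3333)·(0.3333) + (1.3333)·(1.3333)) / 5 = 33.3333/5 = 6.6667
  S[U,V] = ((2.3333)·(1.8333) + (2.3333)·(-0.1667) + (-2.6667)·(2.8333) + (-3.6667)·(-1.1667) + (0.3333)·(-0.1667) + (1.3333)·(-3.1667)) / 5 = -3.6667/5 = -0.7333
  S[V,V] = ((1.8333)·(1.8333) + (-0.1667)·(-0.1667) + (2.8333)·(2.8333) + (-1.1667)·(-1.1667) + (-0.1667)·(-0.1667) + (-3.1667)·(-3.1667)) / 5 = 22.8333/5 = 4.5667
  S = [[6.6667, -0.7333],
 [-0.7333, 4.5667]].

Step 3 — invert S. det(S) = 6.6667·4.5667 - (-0.7333)² = 29.9067.
  S^{-1} = (1/det) · [[d, -b], [-b, a]] = [[0.1527, 0.0245],
 [0.0245, 0.2229]].

Step 4 — quadratic form (x̄ - mu_0)^T · S^{-1} · (x̄ - mu_0):
  S^{-1} · (x̄ - mu_0) = (-0.0959, -0.4169),
  (x̄ - mu_0)^T · [...] = (-0.3333)·(-0.0959) + (-1.8333)·(-0.4169) = 0.7962.

Step 5 — scale by n: T² = 6 · 0.7962 = 4.7771.

T² ≈ 4.7771


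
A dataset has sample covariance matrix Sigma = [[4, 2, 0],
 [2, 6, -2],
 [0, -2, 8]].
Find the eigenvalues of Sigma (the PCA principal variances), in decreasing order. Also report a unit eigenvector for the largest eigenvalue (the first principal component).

Step 1 — characteristic polynomial p(λ) = det(λI - Sigma) = λ³ - tr·λ² + c_1·λ - det, where tr = trace, c_1 = sum of the principal 2×2 minors, det = det(Sigma):
  tr = 4 + 6 + 8 = 18,
  c_1 = (4·6 - (2)²) + (4·8 - (0)²) + (6·8 - (-2)²) = 20 + 32 + 44 = 96,
  det = 4·(6·8 - (-2)²) - (2)·((2)·8 - (-2)·(0)) + (0)·((2)·(-2) - 6·(0)) = 4·(44) - (2)·(16) + (0)·(-4) = 144.
  So p(λ) = λ³ - 18λ² + 96λ - 144.
Step 2 — look for an integer root (rational root theorem: any rational root is an integer divisor of 144). Testing λ = 6:
  p(6) = 216 - 648 + 576 - 144 = 0  ✓
  Dividing out (λ - 6): p(λ) = (λ - 6)(λ² - 12λ + 24).
Step 3 — remaining eigenvalues from the quadratic λ² - 12λ + 24 = 0:
  Δ = 12² - 4·24 = 144 - 96 = 48,  λ = (12 ± √48)/2 = (12 ± 6.9282)/2 ≈ 9.4641 or 2.5359.
  Sorted: λ_1 = 9.4641,  λ_2 = 6,  λ_3 = 2.5359  (check: sum = 18 = tr ✓).

Step 4 — unit eigenvector for λ_1 ≈ 9.4641: v spans the null space of (Sigma - λ_1 I), whose rows are
  r_1 = (-5.4641, 2, 0),  r_2 = (2, -3.4641, -2),  r_3 = (0, -2, -1.4641).
  v is orthogonal to every row, so take v ∝ r_1 × r_2 = ((2)·(-2) - (0)·(-3.4641), (0)·(2) - (-5.4641)·(-2), (-5.4641)·(-3.4641) - (2)·(2)) ≈ (-4, -10.9282, 14.9282).
  Rescale (multiply by -1 so the first nonzero entry is positive): u = (4, 10.9282, -14.9282).
  ||u|| = √((4)² + (10.9282)² + (-14.9282)²) = √(358.2769) ≈ 18.9282,  v_1 = u/||u|| ≈ (0.2113, 0.5774, -0.7887) (||v_1|| = 1).

λ_1 = 9.4641,  λ_2 = 6,  λ_3 = 2.5359;  v_1 ≈ (0.2113, 0.5774, -0.7887)


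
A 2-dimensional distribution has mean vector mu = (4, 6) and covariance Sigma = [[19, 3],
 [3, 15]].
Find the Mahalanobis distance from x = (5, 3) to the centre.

Step 1 — centre the observation: (x - mu) = (1, -3).

Step 2 — invert Sigma. det(Sigma) = 19·15 - (3)² = 276.
  Sigma^{-1} = (1/det) · [[d, -b], [-b, a]] = [[0.0543, -0.0109],
 [-0.0109, 0.0688]].

Step 3 — form the quadratic (x - mu)^T · Sigma^{-1} · (x - mu):
  Sigma^{-1} · (x - mu) = (0.087, -0.2174).
  (x - mu)^T · [Sigma^{-1} · (x - mu)] = (1)·(0.087) + (-3)·(-0.2174) = 0.7391.

Step 4 — take square root: d = √(0.7391) ≈ 0.8597.

d(x, mu) = √(0.7391) ≈ 0.8597


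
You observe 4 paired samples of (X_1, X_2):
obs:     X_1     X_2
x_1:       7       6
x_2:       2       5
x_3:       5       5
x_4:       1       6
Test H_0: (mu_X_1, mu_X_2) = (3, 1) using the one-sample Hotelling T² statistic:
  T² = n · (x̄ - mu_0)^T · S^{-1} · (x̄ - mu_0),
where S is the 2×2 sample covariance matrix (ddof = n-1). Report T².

Step 1 — sample mean vector:
  mean(X_1) = (7 + 2 + 5 + 1) / 4 = 15/4 = 3.75
  mean(X_2) = (6 + 5 + 5 + 6) / 4 = 22/4 = 5.5
  x̄ = (3.75, 5.5),  deviation x̄ - mu_0 = (3.75, 5.5) - (3, 1) = (0.75, 4.5).

Step 2 — sample covariance matrix, S[i,j] = (1/(n-1)) · Σ_k (x_{k,i} - mean_i) · (x_{k,j} - mean_j), divisor n-1 = 3:
  S[X_1,X_1] = ((3.25)·(3.25) + (-1.75)·(-1.75) + (1.25)·(1.25) + (-2.75)·(-2.75)) / 3 = 22.75/3 = 7.5833
  S[X_1,X_2] = ((3.25)·(0.5) + (-1.75)·(-0.5) + (1.25)·(-0.5) + (-2.75)·(0.5)) / 3 = 0.5/3 = 0.1667
  S[X_2,X_2] = ((0.5)·(0.5) + (-0.5)·(-0.5) + (-0.5)·(-0.5) + (0.5)·(0.5)) / 3 = 1/3 = 0.3333
  S = [[7.5833, 0.1667],
 [0.1667, 0.3333]].

Step 3 — invert S. det(S) = 7.5833·0.3333 - (0.1667)² = 2.5.
  S^{-1} = (1/det) · [[d, -b], [-b, a]] = [[0.1333, -0.0667],
 [-0.0667, 3.0333]].

Step 4 — quadratic form (x̄ - mu_0)^T · S^{-1} · (x̄ - mu_0):
  S^{-1} · (x̄ - mu_0) = (-0.2, 13.6),
  (x̄ - mu_0)^T · [...] = (0.75)·(-0.2) + (4.5)·(13.6) = 61.05.

Step 5 — scale by n: T² = 4 · 61.05 = 244.2.

T² ≈ 244.2


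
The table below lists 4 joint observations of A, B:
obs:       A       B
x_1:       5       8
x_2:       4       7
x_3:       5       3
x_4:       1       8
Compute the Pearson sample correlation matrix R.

Step 1 — column means:
  mean(A) = (5 + 4 + 5 + 1) / 4 = 15/4 = 3.75
  mean(B) = (8 + 7 + 3 + 8) / 4 = 26/4 = 6.5

Step 2 — sample variances and covariances s[i,j] = (1/(n-1)) · Σ_k (x_{k,i} - mean_i) · (x_{k,j} - mean_j), with n-1 = 3:
  s[A,A] = ((1.25)·(1.25) + (0.25)·(0.25) + (1.25)·(1.25) + (-2.75)·(-2.75)) / 3 = 10.75/3 = 3.5833
  s[A,B] = ((1.25)·(1.5) + (0.25)·(0.5) + (1.25)·(-3.5) + (-2.75)·(1.5)) / 3 = -6.5/3 = -2.1667
  s[B,B] = ((1.5)·(1.5) + (0.5)·(0.5) + (-3.5)·(-3.5) + (1.5)·(1.5)) / 3 = 17/3 = 5.6667
  Sample standard deviations s_i = √(s[i,i]):
  s(A) = √(3.5833) = 1.893
  s(B) = √(5.6667) = 2.3805

Step 3 — r_{ij} = s_{ij} / (s_i · s_j):
  r[A,A] = 1 (diagonal).
  r[A,B] = -2.1667 / (1.893 · 2.3805) = -2.1667 / 4.5062 = -0.4808
  r[B,B] = 1 (diagonal).

R is symmetric with unit diagonal. Assembling:

R = [[1, -0.4808],
 [-0.4808, 1]]


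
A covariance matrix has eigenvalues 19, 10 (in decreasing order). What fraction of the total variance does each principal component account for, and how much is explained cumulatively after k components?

Step 1 — total variance = trace(Sigma) = Σ λ_i = 19 + 10 = 29.

Step 2 — fraction explained by component i = λ_i / Σ λ:
  PC1: 19/29 = 0.6552
  PC2: 10/29 = 0.3448

Step 3 — cumulative fraction after k components = (λ_1 + ... + λ_k) / Σ λ:
  k = 1: 19/29 = 0.6552
  k = 2: (19 + 10)/29 = 29/29 = 1

Summary (fraction, with percent):

explained: PC1 0.6552 (65.52%), PC2 0.3448 (34.48%);  cumulative: 0.6552, 1


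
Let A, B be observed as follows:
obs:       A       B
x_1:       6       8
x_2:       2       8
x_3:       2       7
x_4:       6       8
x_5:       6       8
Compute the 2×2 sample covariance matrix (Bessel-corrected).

Step 1 — column means:
  mean(A) = (6 + 2 + 2 + 6 + 6) / 5 = 22/5 = 4.4
  mean(B) = (8 + 8 + 7 + 8 + 8) / 5 = 39/5 = 7.8

Step 2 — sample covariance S[i,j] = (1/(n-1)) · Σ_k (x_{k,i} - mean_i) · (x_{k,j} - mean_j), with n-1 = 4.
  S[A,A] = ((1.6)·(1.6) + (-2.4)·(-2.4) + (-2.4)·(-2.4) + (1.6)·(1.6) + (1.6)·(1.6)) / 4 = 19.2/4 = 4.8
  S[A,B] = ((1.6)·(0.2) + (-2.4)·(0.2) + (-2.4)·(-0.8) + (1.6)·(0.2) + (1.6)·(0.2)) / 4 = 2.4/4 = 0.6
  S[B,B] = ((0.2)·(0.2) + (0.2)·(0.2) + (-0.8)·(-0.8) + (0.2)·(0.2) + (0.2)·(0.2)) / 4 = 0.8/4 = 0.2

S is symmetric (S[j,i] = S[i,j]). Assembling:

S = [[4.8, 0.6],
 [0.6, 0.2]]


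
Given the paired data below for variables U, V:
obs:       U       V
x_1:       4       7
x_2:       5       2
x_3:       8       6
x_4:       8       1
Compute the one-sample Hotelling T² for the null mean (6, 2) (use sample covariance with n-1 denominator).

Step 1 — sample mean vector:
  mean(U) = (4 + 5 + 8 + 8) / 4 = 25/4 = 6.25
  mean(V) = (7 + 2 + 6 + 1) / 4 = 16/4 = 4
  x̄ = (6.25, 4),  deviation x̄ - mu_0 = (6.25, 4) - (6, 2) = (0.25, 2).

Step 2 — sample covariance matrix, S[i,j] = (1/(n-1)) · Σ_k (x_{k,i} - mean_i) · (x_{k,j} - mean_j), divisor n-1 = 3:
  S[U,U] = ((-2.25)·(-2.25) + (-1.25)·(-1.25) + (1.75)·(1.75) + (1.75)·(1.75)) / 3 = 12.75/3 = 4.25
  S[U,V] = ((-2.25)·(3) + (-1.25)·(-2) + (1.75)·(2) + (1.75)·(-3)) / 3 = -6/3 = -2
  S[V,V] = ((3)·(3) + (-2)·(-2) + (2)·(2) + (-3)·(-3)) / 3 = 26/3 = 8.6667
  S = [[4.25, -2],
 [-2, 8.6667]].

Step 3 — invert S. det(S) = 4.25·8.6667 - (-2)² = 32.8333.
  S^{-1} = (1/det) · [[d, -b], [-b, a]] = [[0.264, 0.0609],
 [0.0609, 0.1294]].

Step 4 — quadratic form (x̄ - mu_0)^T · S^{-1} · (x̄ - mu_0):
  S^{-1} · (x̄ - mu_0) = (0.1878, 0.2741),
  (x̄ - mu_0)^T · [...] = (0.25)·(0.1878) + (2)·(0.2741) = 0.5952.

Step 5 — scale by n: T² = 4 · 0.5952 = 2.3807.

T² ≈ 2.3807


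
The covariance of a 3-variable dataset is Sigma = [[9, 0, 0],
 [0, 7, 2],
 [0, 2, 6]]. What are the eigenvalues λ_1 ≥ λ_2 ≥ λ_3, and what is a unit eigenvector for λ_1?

Step 1 — characteristic polynomial p(λ) = det(λI - Sigma) = λ³ - tr·λ² + c_1·λ - det, where tr = trace, c_1 = sum of the principal 2×2 minors, det = det(Sigma):
  tr = 9 + 7 + 6 = 22,
  c_1 = (9·7 - (0)²) + (9·6 - (0)²) + (7·6 - (2)²) = 63 + 54 + 38 = 155,
  det = 9·(7·6 - (2)²) - (0)·((0)·6 - (2)·(0)) + (0)·((0)·(2) - 7·(0)) = 9·(38) - (0)·(0) + (0)·(0) = 342.
  So p(λ) = λ³ - 22λ² + 155λ - 342.
Step 2 — look for an integer root (rational root theorem: any rational root is an integer divisor of 342). Testing λ = 9:
  p(9) = 729 - 1782 + 1395 - 342 = 0  ✓
  Dividing out (λ - 9): p(λ) = (λ - 9)(λ² - 13λ + 38).
Step 3 — remaining eigenvalues from the quadratic λ² - 13λ + 38 = 0:
  Δ = 13² - 4·38 = 169 - 152 = 17,  λ = (13 ± √17)/2 = (13 ± 4.1231)/2 ≈ 8.5616 or 4.4384.
  Sorted: λ_1 = 9,  λ_2 = 8.5616,  λ_3 = 4.4384  (check: sum = 22 = tr ✓).

Step 4 — unit eigenvector for λ_1 = 9: v spans the null space of (Sigma - λ_1 I), whose rows are
  r_1 = (0, 0, 0),  r_2 = (0, -2, 2),  r_3 = (0, 2, -3).
  v is orthogonal to every row, so take v ∝ r_2 × r_3 = ((-2)·(-3) - (2)·(2), (2)·(0) - (0)·(-3), (0)·(2) - (-2)·(0)) = (2, 0, 0).
  Rescale (divide by 2): u = (1, 0, 0).
  ||u|| = √((1)² + (0)² + (0)²) = √(1) = 1,  v_1 = u/||u|| ≈ (1, 0, 0) (||v_1|| = 1).

λ_1 = 9,  λ_2 = 8.5616,  λ_3 = 4.4384;  v_1 ≈ (1, 0, 0)


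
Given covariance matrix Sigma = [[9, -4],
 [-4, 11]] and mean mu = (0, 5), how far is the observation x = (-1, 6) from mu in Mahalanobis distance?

Step 1 — centre the observation: (x - mu) = (-1, 1).

Step 2 — invert Sigma. det(Sigma) = 9·11 - (-4)² = 83.
  Sigma^{-1} = (1/det) · [[d, -b], [-b, a]] = [[0.1325, 0.0482],
 [0.0482, 0.1084]].

Step 3 — form the quadratic (x - mu)^T · Sigma^{-1} · (x - mu):
  Sigma^{-1} · (x - mu) = (-0.0843, 0.0602).
  (x - mu)^T · [Sigma^{-1} · (x - mu)] = (-1)·(-0.0843) + (1)·(0.0602) = 0.1446.

Step 4 — take square root: d = √(0.1446) ≈ 0.3802.

d(x, mu) = √(0.1446) ≈ 0.3802


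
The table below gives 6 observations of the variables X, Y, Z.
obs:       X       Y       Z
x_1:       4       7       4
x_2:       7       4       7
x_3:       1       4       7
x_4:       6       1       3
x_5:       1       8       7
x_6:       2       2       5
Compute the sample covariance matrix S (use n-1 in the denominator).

Step 1 — column means:
  mean(X) = (4 + 7 + 1 + 6 + 1 + 2) / 6 = 21/6 = 3.5
  mean(Y) = (7 + 4 + 4 + 1 + 8 + 2) / 6 = 26/6 = 4.3333
  mean(Z) = (4 + 7 + 7 + 3 + 7 + 5) / 6 = 33/6 = 5.5

Step 2 — sample covariance S[i,j] = (1/(n-1)) · Σ_k (x_{k,i} - mean_i) · (x_{k,j} - mean_j), with n-1 = 5.
  S[X,X] = ((0.5)·(0.5) + (3.5)·(3.5) + (-2.5)·(-2.5) + (2.5)·(2.5) + (-2.5)·(-2.5) + (-1.5)·(-1.5)) / 5 = 33.5/5 = 6.7
  S[X,Y] = ((0.5)·(2.6667) + (3.5)·(-0.3333) + (-2.5)·(-0.3333) + (2.5)·(-3.3333) + (-2.5)·(3.6667) + (-1.5)·(-2.3333)) / 5 = -13/5 = -2.6
  S[X,Z] = ((0.5)·(-1.5) + (3.5)·(1.5) + (-2.5)·(1.5) + (2.5)·(-2.5) + (-2.5)·(1.5) + (-1.5)·(-0.5)) / 5 = -8.5/5 = -1.7
  S[Y,Y] = ((2.6667)·(2.6667) + (-0.3333)·(-0.3333) + (-0.3333)·(-0.3333) + (-3.3333)·(-3.3333) + (3.6667)·(3.6667) + (-2.3333)·(-2.3333)) / 5 = 37.3333/5 = 7.4667
  S[Y,Z] = ((2.6667)·(-1.5) + (-0.3333)·(1.5) + (-0.3333)·(1.5) + (-3.3333)·(-2.5) + (3.6667)·(1.5) + (-2.3333)·(-0.5)) / 5 = 10/5 = 2
  S[Z,Z] = ((-1.5)·(-1.5) + (1.5)·(1.5) + (1.5)·(1.5) + (-2.5)·(-2.5) + (1.5)·(1.5) + (-0.5)·(-0.5)) / 5 = 15.5/5 = 3.1

S is symmetric (S[j,i] = S[i,j]). Assembling:

S = [[6.7, -2.6, -1.7],
 [-2.6, 7.4667, 2],
 [-1.7, 2, 3.1]]


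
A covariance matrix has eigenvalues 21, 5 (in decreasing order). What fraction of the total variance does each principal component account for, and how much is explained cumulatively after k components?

Step 1 — total variance = trace(Sigma) = Σ λ_i = 21 + 5 = 26.

Step 2 — fraction explained by component i = λ_i / Σ λ:
  PC1: 21/26 = 0.8077
  PC2: 5/26 = 0.1923

Step 3 — cumulative fraction after k components = (λ_1 + ... + λ_k) / Σ λ:
  k = 1: 21/26 = 0.8077
  k = 2: (21 + 5)/26 = 26/26 = 1

Summary (fraction, with percent):

explained: PC1 0.8077 (80.77%), PC2 0.1923 (19.23%);  cumulative: 0.8077, 1


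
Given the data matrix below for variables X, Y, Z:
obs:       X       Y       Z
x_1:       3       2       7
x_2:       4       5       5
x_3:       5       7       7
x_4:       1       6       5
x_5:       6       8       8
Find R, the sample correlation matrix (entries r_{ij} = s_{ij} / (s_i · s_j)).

Step 1 — column means:
  mean(X) = (3 + 4 + 5 + 1 + 6) / 5 = 19/5 = 3.8
  mean(Y) = (2 + 5 + 7 + 6 + 8) / 5 = 28/5 = 5.6
  mean(Z) = (7 + 5 + 7 + 5 + 8) / 5 = 32/5 = 6.4

Step 2 — sample variances and covariances s[i,j] = (1/(n-1)) · Σ_k (x_{k,i} - mean_i) · (x_{k,j} - mean_j), with n-1 = 4:
  s[X,X] = ((-0.8)·(-0.8) + (0.2)·(0.2) + (1.2)·(1.2) + (-2.8)·(-2.8) + (2.2)·(2.2)) / 4 = 14.8/4 = 3.7
  s[X,Y] = ((-0.8)·(-3.6) + (0.2)·(-0.6) + (1.2)·(1.4) + (-2.8)·(0.4) + (2.2)·(2.4)) / 4 = 8.6/4 = 2.15
  s[X,Z] = ((-0.8)·(0.6) + (0.2)·(-1.4) + (1.2)·(0.6) + (-2.8)·(-1.4) + (2.2)·(1.6)) / 4 = 7.4/4 = 1.85
  s[Y,Y] = ((-3.6)·(-3.6) + (-0.6)·(-0.6) + (1.4)·(1.4) + (0.4)·(0.4) + (2.4)·(2.4)) / 4 = 21.2/4 = 5.3
  s[Y,Z] = ((-3.6)·(0.6) + (-0.6)·(-1.4) + (1.4)·(0.6) + (0.4)·(-1.4) + (2.4)·(1.6)) / 4 = 2.8/4 = 0.7
  s[Z,Z] = ((0.6)·(0.6) + (-1.4)·(-1.4) + (0.6)·(0.6) + (-1.4)·(-1.4) + (1.6)·(1.6)) / 4 = 7.2/4 = 1.8
  Sample standard deviations s_i = √(s[i,i]):
  s(X) = √(3.7) = 1.9235
  s(Y) = √(5.3) = 2.3022
  s(Z) = √(1.8) = 1.3416

Step 3 — r_{ij} = s_{ij} / (s_i · s_j):
  r[X,X] = 1 (diagonal).
  r[X,Y] = 2.15 / (1.9235 · 2.3022) = 2.15 / 4.4283 = 0.4855
  r[X,Z] = 1.85 / (1.9235 · 1.3416) = 1.85 / 2.5807 = 0.7169
  r[Y,Y] = 1 (diagonal).
  r[Y,Z] = 0.7 / (2.3022 · 1.3416) = 0.7 / 3.0887 = 0.2266
  r[Z,Z] = 1 (diagonal).

R is symmetric with unit diagonal. Assembling:

R = [[1, 0.4855, 0.7169],
 [0.4855, 1, 0.2266],
 [0.7169, 0.2266, 1]]


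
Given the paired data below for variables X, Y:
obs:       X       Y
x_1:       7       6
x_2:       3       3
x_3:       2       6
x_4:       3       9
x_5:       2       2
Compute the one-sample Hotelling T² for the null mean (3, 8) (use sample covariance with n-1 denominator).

Step 1 — sample mean vector:
  mean(X) = (7 + 3 + 2 + 3 + 2) / 5 = 17/5 = 3.4
  mean(Y) = (6 + 3 + 6 + 9 + 2) / 5 = 26/5 = 5.2
  x̄ = (3.4, 5.2),  deviation x̄ - mu_0 = (3.4, 5.2) - (3, 8) = (0.4, -2.8).

Step 2 — sample covariance matrix, S[i,j] = (1/(n-1)) · Σ_k (x_{k,i} - mean_i) · (x_{k,j} - mean_j), divisor n-1 = 4:
  S[X,X] = ((3.6)·(3.6) + (-0.4)·(-0.4) + (-1.4)·(-1.4) + (-0.4)·(-0.4) + (-1.4)·(-1.4)) / 4 = 17.2/4 = 4.3
  S[X,Y] = ((3.6)·(0.8) + (-0.4)·(-2.2) + (-1.4)·(0.8) + (-0.4)·(3.8) + (-1.4)·(-3.2)) / 4 = 5.6/4 = 1.4
  S[Y,Y] = ((0.8)·(0.8) + (-2.2)·(-2.2) + (0.8)·(0.8) + (3.8)·(3.8) + (-3.2)·(-3.2)) / 4 = 30.8/4 = 7.7
  S = [[4.3, 1.4],
 [1.4, 7.7]].

Step 3 — invert S. det(S) = 4.3·7.7 - (1.4)² = 31.15.
  S^{-1} = (1/det) · [[d, -b], [-b, a]] = [[0.2472, -0.0449],
 [-0.0449, 0.138]].

Step 4 — quadratic form (x̄ - mu_0)^T · S^{-1} · (x̄ - mu_0):
  S^{-1} · (x̄ - mu_0) = (0.2247, -0.4045),
  (x̄ - mu_0)^T · [...] = (0.4)·(0.2247) + (-2.8)·(-0.4045) = 1.2225.

Step 5 — scale by n: T² = 5 · 1.2225 = 6.1124.

T² ≈ 6.1124


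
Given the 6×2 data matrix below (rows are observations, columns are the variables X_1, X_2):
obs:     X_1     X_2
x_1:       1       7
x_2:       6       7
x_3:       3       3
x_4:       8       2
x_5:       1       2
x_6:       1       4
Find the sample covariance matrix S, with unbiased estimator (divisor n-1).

Step 1 — column means:
  mean(X_1) = (1 + 6 + 3 + 8 + 1 + 1) / 6 = 20/6 = 3.3333
  mean(X_2) = (7 + 7 + 3 + 2 + 2 + 4) / 6 = 25/6 = 4.1667

Step 2 — sample covariance S[i,j] = (1/(n-1)) · Σ_k (x_{k,i} - mean_i) · (x_{k,j} - mean_j), with n-1 = 5.
  S[X_1,X_1] = ((-2.3333)·(-2.3333) + (2.6667)·(2.6667) + (-0.3333)·(-0.3333) + (4.6667)·(4.6667) + (-2.3333)·(-2.3333) + (-2.3333)·(-2.3333)) / 5 = 45.3333/5 = 9.0667
  S[X_1,X_2] = ((-2.3333)·(2.8333) + (2.6667)·(2.8333) + (-0.3333)·(-1.1667) + (4.6667)·(-2.1667) + (-2.3333)·(-2.1667) + (-2.3333)·(-0.1667)) / 5 = -3.3333/5 = -0.6667
  S[X_2,X_2] = ((2.8333)·(2.8333) + (2.8333)·(2.8333) + (-1.1667)·(-1.1667) + (-2.1667)·(-2.1667) + (-2.1667)·(-2.1667) + (-0.1667)·(-0.1667)) / 5 = 26.8333/5 = 5.3667

S is symmetric (S[j,i] = S[i,j]). Assembling:

S = [[9.0667, -0.6667],
 [-0.6667, 5.3667]]


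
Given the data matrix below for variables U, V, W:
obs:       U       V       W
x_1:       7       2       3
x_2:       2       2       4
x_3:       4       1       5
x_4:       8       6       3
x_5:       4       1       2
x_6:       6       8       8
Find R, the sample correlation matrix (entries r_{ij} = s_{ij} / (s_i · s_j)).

Step 1 — column means:
  mean(U) = (7 + 2 + 4 + 8 + 4 + 6) / 6 = 31/6 = 5.1667
  mean(V) = (2 + 2 + 1 + 6 + 1 + 8) / 6 = 20/6 = 3.3333
  mean(W) = (3 + 4 + 5 + 3 + 2 + 8) / 6 = 25/6 = 4.1667

Step 2 — sample variances and covariances s[i,j] = (1/(n-1)) · Σ_k (x_{k,i} - mean_i) · (x_{k,j} - mean_j), with n-1 = 5:
  s[U,U] = ((1.8333)·(1.8333) + (-3.1667)·(-3.1667) + (-1.1667)·(-1.1667) + (2.8333)·(2.8333) + (-1.1667)·(-1.1667) + (0.8333)·(0.8333)) / 5 = 24.8333/5 = 4.9667
  s[U,V] = ((1.8333)·(-1.3333) + (-3.1667)·(-1.3333) + (-1.1667)·(-2.3333) + (2.8333)·(2.6667) + (-1.1667)·(-2.3333) + (0.8333)·(4.6667)) / 5 = 18.6667/5 = 3.7333
  s[U,W] = ((1.8333)·(-1.1667) + (-3.1667)·(-0.1667) + (-1.1667)·(0.8333) + (2.8333)·(-1.1667) + (-1.1667)·(-2.1667) + (0.8333)·(3.8333)) / 5 = -0.1667/5 = -0.0333
  s[V,V] = ((-1.3333)·(-1.3333) + (-1.3333)·(-1.3333) + (-2.3333)·(-2.3333) + (2.6667)·(2.6667) + (-2.3333)·(-2.3333) + (4.6667)·(4.6667)) / 5 = 43.3333/5 = 8.6667
  s[V,W] = ((-1.3333)·(-1.1667) + (-1.3333)·(-0.1667) + (-2.3333)·(0.8333) + (2.6667)·(-1.1667) + (-2.3333)·(-2.1667) + (4.6667)·(3.8333)) / 5 = 19.6667/5 = 3.9333
  s[W,W] = ((-1.1667)·(-1.1667) + (-0.1667)·(-0.1667) + (0.8333)·(0.8333) + (-1.1667)·(-1.1667) + (-2.1667)·(-2.1667) + (3.8333)·(3.8333)) / 5 = 22.8333/5 = 4.5667
  Sample standard deviations s_i = √(s[i,i]):
  s(U) = √(4.9667) = 2.2286
  s(V) = √(8.6667) = 2.9439
  s(W) = √(4.5667) = 2.137

Step 3 — r_{ij} = s_{ij} / (s_i · s_j):
  r[U,U] = 1 (diagonal).
  r[U,V] = 3.7333 / (2.2286 · 2.9439) = 3.7333 / 6.5608 = 0.569
  r[U,W] = -0.0333 / (2.2286 · 2.137) = -0.0333 / 4.7625 = -0.007
  r[V,V] = 1 (diagonal).
  r[V,W] = 3.9333 / (2.9439 · 2.137) = 3.9333 / 6.2911 = 0.6252
  r[W,W] = 1 (diagonal).

R is symmetric with unit diagonal. Assembling:

R = [[1, 0.569, -0.007],
 [0.569, 1, 0.6252],
 [-0.007, 0.6252, 1]]


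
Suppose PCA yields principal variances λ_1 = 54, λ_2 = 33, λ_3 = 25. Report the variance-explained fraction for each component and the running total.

Step 1 — total variance = trace(Sigma) = Σ λ_i = 54 + 33 + 25 = 112.

Step 2 — fraction explained by component i = λ_i / Σ λ:
  PC1: 54/112 = 0.4821
  PC2: 33/112 = 0.2946
  PC3: 25/112 = 0.2232

Step 3 — cumulative fraction after k components = (λ_1 + ... + λ_k) / Σ λ:
  k = 1: 54/112 = 0.4821
  k = 2: (54 + 33)/112 = 87/112 = 0.7768
  k = 3: (54 + 33 + 25)/112 = 112/112 = 1

Summary (fraction, with percent):

explained: PC1 0.4821 (48.21%), PC2 0.2946 (29.46%), PC3 0.2232 (22.32%);  cumulative: 0.4821, 0.7768, 1


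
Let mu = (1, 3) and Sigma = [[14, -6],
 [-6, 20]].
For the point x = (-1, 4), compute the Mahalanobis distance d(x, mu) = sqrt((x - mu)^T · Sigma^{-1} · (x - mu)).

Step 1 — centre the observation: (x - mu) = (-2, 1).

Step 2 — invert Sigma. det(Sigma) = 14·20 - (-6)² = 244.
  Sigma^{-1} = (1/det) · [[d, -b], [-b, a]] = [[0.082, 0.0246],
 [0.0246, 0.0574]].

Step 3 — form the quadratic (x - mu)^T · Sigma^{-1} · (x - mu):
  Sigma^{-1} · (x - mu) = (-0.1393, 0.0082).
  (x - mu)^T · [Sigma^{-1} · (x - mu)] = (-2)·(-0.1393) + (1)·(0.0082) = 0.2869.

Step 4 — take square root: d = √(0.2869) ≈ 0.5356.

d(x, mu) = √(0.2869) ≈ 0.5356


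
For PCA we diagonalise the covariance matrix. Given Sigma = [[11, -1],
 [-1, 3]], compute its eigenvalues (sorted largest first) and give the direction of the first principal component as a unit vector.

Step 1 — characteristic polynomial of 2×2 Sigma:
  det(Sigma - λI) = λ² - trace · λ + det = 0.
  trace = 11 + 3 = 14, det = 11·3 - (-1)² = 32.
Step 2 — discriminant:
  Δ = trace² - 4·det = 196 - 128 = 68.
Step 3 — eigenvalues:
  λ = (trace ± √Δ)/2 = (14 ± 8.2462)/2,
  λ_1 = 11.1231,  λ_2 = 2.8769.

Step 4 — unit eigenvector for λ_1: solve (Sigma - λ_1 I)v = 0. First row:
  (11 - 11.1231)·v_x + (-1)·v_y = 0, i.e. (-0.1231)·v_x + (-1)·v_y = 0,
  so v ∝ (b, λ_1 - a) = (-1, 0.1231); multiply by -1 so the first entry is positive: u = (1, -0.1231).
  ||u|| = √((1)² + (-0.1231)²) = √(1.0152) ≈ 1.0075,
  v_1 = u/||u|| ≈ (0.9925, -0.1222) (||v_1|| = 1).

λ_1 = 11.1231,  λ_2 = 2.8769;  v_1 ≈ (0.9925, -0.1222)


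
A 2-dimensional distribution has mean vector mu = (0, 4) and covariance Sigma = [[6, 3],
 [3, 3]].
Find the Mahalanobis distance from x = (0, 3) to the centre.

Step 1 — centre the observation: (x - mu) = (0, -1).

Step 2 — invert Sigma. det(Sigma) = 6·3 - (3)² = 9.
  Sigma^{-1} = (1/det) · [[d, -b], [-b, a]] = [[0.3333, -0.3333],
 [-0.3333, 0.6667]].

Step 3 — form the quadratic (x - mu)^T · Sigma^{-1} · (x - mu):
  Sigma^{-1} · (x - mu) = (0.3333, -0.6667).
  (x - mu)^T · [Sigma^{-1} · (x - mu)] = (0)·(0.3333) + (-1)·(-0.6667) = 0.6667.

Step 4 — take square root: d = √(0.6667) ≈ 0.8165.

d(x, mu) = √(0.6667) ≈ 0.8165


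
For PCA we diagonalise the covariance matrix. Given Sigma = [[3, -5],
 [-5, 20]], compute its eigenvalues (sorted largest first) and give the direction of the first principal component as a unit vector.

Step 1 — characteristic polynomial of 2×2 Sigma:
  det(Sigma - λI) = λ² - trace · λ + det = 0.
  trace = 3 + 20 = 23, det = 3·20 - (-5)² = 35.
Step 2 — discriminant:
  Δ = trace² - 4·det = 529 - 140 = 389.
Step 3 — eigenvalues:
  λ = (trace ± √Δ)/2 = (23 ± 19.7231)/2,
  λ_1 = 21.3615,  λ_2 = 1.6385.

Step 4 — unit eigenvector for λ_1: solve (Sigma - λ_1 I)v = 0. First row:
  (3 - 21.3615)·v_x + (-5)·v_y = 0, i.e. (-18.3615)·v_x + (-5)·v_y = 0,
  so v ∝ (b, λ_1 - a) = (-5, 18.3615); multiply by -1 so the first entry is positive: u = (5, -18.3615).
  ||u|| = √((5)² + (-18.3615)²) = √(362.1462) ≈ 19.0301,
  v_1 = u/||u|| ≈ (0.2627, -0.9649) (||v_1|| = 1).

λ_1 = 21.3615,  λ_2 = 1.6385;  v_1 ≈ (0.2627, -0.9649)


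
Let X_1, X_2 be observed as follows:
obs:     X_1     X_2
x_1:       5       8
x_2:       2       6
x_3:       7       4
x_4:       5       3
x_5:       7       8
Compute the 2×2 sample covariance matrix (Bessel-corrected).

Step 1 — column means:
  mean(X_1) = (5 + 2 + 7 + 5 + 7) / 5 = 26/5 = 5.2
  mean(X_2) = (8 + 6 + 4 + 3 + 8) / 5 = 29/5 = 5.8

Step 2 — sample covariance S[i,j] = (1/(n-1)) · Σ_k (x_{k,i} - mean_i) · (x_{k,j} - mean_j), with n-1 = 4.
  S[X_1,X_1] = ((-0.2)·(-0.2) + (-3.2)·(-3.2) + (1.8)·(1.8) + (-0.2)·(-0.2) + (1.8)·(1.8)) / 4 = 16.8/4 = 4.2
  S[X_1,X_2] = ((-0.2)·(2.2) + (-3.2)·(0.2) + (1.8)·(-1.8) + (-0.2)·(-2.8) + (1.8)·(2.2)) / 4 = 0.2/4 = 0.05
  S[X_2,X_2] = ((2.2)·(2.2) + (0.2)·(0.2) + (-1.8)·(-1.8) + (-2.8)·(-2.8) + (2.2)·(2.2)) / 4 = 20.8/4 = 5.2

S is symmetric (S[j,i] = S[i,j]). Assembling:

S = [[4.2, 0.05],
 [0.05, 5.2]]


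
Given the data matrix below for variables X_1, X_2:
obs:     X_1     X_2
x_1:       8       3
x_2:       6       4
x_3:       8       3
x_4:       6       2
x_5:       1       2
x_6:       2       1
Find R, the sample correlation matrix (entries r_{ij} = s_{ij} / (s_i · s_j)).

Step 1 — column means:
  mean(X_1) = (8 + 6 + 8 + 6 + 1 + 2) / 6 = 31/6 = 5.1667
  mean(X_2) = (3 + 4 + 3 + 2 + 2 + 1) / 6 = 15/6 = 2.5

Step 2 — sample variances and covariances s[i,j] = (1/(n-1)) · Σ_k (x_{k,i} - mean_i) · (x_{k,j} - mean_j), with n-1 = 5:
  s[X_1,X_1] = ((2.8333)·(2.8333) + (0.8333)·(0.8333) + (2.8333)·(2.8333) + (0.8333)·(0.8333) + (-4.1667)·(-4.1667) + (-3.1667)·(-3.1667)) / 5 = 44.8333/5 = 8.9667
  s[X_1,X_2] = ((2.8333)·(0.5) + (0.8333)·(1.5) + (2.8333)·(0.5) + (0.8333)·(-0.5) + (-4.1667)·(-0.5) + (-3.1667)·(-1.5)) / 5 = 10.5/5 = 2.1
  s[X_2,X_2] = ((0.5)·(0.5) + (1.5)·(1.5) + (0.5)·(0.5) + (-0.5)·(-0.5) + (-0.5)·(-0.5) + (-1.5)·(-1.5)) / 5 = 5.5/5 = 1.1
  Sample standard deviations s_i = √(s[i,i]):
  s(X_1) = √(8.9667) = 2.9944
  s(X_2) = √(1.1) = 1.0488

Step 3 — r_{ij} = s_{ij} / (s_i · s_j):
  r[X_1,X_1] = 1 (diagonal).
  r[X_1,X_2] = 2.1 / (2.9944 · 1.0488) = 2.1 / 3.1406 = 0.6687
  r[X_2,X_2] = 1 (diagonal).

R is symmetric with unit diagonal. Assembling:

R = [[1, 0.6687],
 [0.6687, 1]]


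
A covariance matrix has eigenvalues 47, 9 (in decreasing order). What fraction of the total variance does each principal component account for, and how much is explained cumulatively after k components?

Step 1 — total variance = trace(Sigma) = Σ λ_i = 47 + 9 = 56.

Step 2 — fraction explained by component i = λ_i / Σ λ:
  PC1: 47/56 = 0.8393
  PC2: 9/56 = 0.1607

Step 3 — cumulative fraction after k components = (λ_1 + ... + λ_k) / Σ λ:
  k = 1: 47/56 = 0.8393
  k = 2: (47 + 9)/56 = 56/56 = 1

Summary (fraction, with percent):

explained: PC1 0.8393 (83.93%), PC2 0.1607 (16.07%);  cumulative: 0.8393, 1


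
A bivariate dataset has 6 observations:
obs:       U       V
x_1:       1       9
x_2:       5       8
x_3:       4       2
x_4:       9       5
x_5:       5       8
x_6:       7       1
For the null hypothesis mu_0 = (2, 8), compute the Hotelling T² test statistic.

Step 1 — sample mean vector:
  mean(U) = (1 + 5 + 4 + 9 + 5 + 7) / 6 = 31/6 = 5.1667
  mean(V) = (9 + 8 + 2 + 5 + 8 + 1) / 6 = 33/6 = 5.5
  x̄ = (5.1667, 5.5),  deviation x̄ - mu_0 = (5.1667, 5.5) - (2, 8) = (3.1667, -2.5).

Step 2 — sample covariance matrix, S[i,j] = (1/(n-1)) · Σ_k (x_{k,i} - mean_i) · (x_{k,j} - mean_j), divisor n-1 = 5:
  S[U,U] = ((-4.1667)·(-4.1667) + (-0.1667)·(-0.1667) + (-1.1667)·(-1.1667) + (3.8333)·(3.8333) + (-0.1667)·(-0.1667) + (1.8333)·(1.8333)) / 5 = 36.8333/5 = 7.3667
  S[U,V] = ((-4.1667)·(3.5) + (-0.1667)·(2.5) + (-1.1667)·(-3.5) + (3.8333)·(-0.5) + (-0.1667)·(2.5) + (1.8333)·(-4.5)) / 5 = -21.5/5 = -4.3
  S[V,V] = ((3.5)·(3.5) + (2.5)·(2.5) + (-3.5)·(-3.5) + (-0.5)·(-0.5) + (2.5)·(2.5) + (-4.5)·(-4.5)) / 5 = 57.5/5 = 11.5
  S = [[7.3667, -4.3],
 [-4.3, 11.5]].

Step 3 — invert S. det(S) = 7.3667·11.5 - (-4.3)² = 66.2267.
  S^{-1} = (1/det) · [[d, -b], [-b, a]] = [[0.1736, 0.0649],
 [0.0649, 0.1112]].

Step 4 — quadratic form (x̄ - mu_0)^T · S^{-1} · (x̄ - mu_0):
  S^{-1} · (x̄ - mu_0) = (0.3876, -0.0725),
  (x̄ - mu_0)^T · [...] = (3.1667)·(0.3876) + (-2.5)·(-0.0725) = 1.4085.

Step 5 — scale by n: T² = 6 · 1.4085 = 8.4508.

T² ≈ 8.4508
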